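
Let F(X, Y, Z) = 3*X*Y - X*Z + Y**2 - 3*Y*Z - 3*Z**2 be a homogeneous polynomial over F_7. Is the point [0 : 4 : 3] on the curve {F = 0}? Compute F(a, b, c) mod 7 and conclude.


F(0,4,3) ≡ 2 (mod 7); P is NOT on the curve.

Evaluate F(0, 4, 3) term-by-term (mod 7).
  3*X*Y ↦ 3·0·4·1 = 0
  -X*Z ↦ -1·0·1·3 = 0
  Y**2 ↦ 1·1·16·1 = 16
  -3*Y*Z ↦ -3·1·4·3 = -36
  -3*Z**2 ↦ -3·1·1·9 = -27
Sum: F(0, 4, 3) = (0) + (0) + (16) + (-36) + (-27) = -47.
Reducing mod 7: -47 ≡ 2 (mod 7).
Since F(a, b, c) ≡ 2 ≠ 0 (mod 7), P does NOT lie on the curve.


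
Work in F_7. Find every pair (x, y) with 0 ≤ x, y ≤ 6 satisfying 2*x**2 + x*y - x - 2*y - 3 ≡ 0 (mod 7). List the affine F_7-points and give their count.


Affine F_7-points: {(0, 2), (1, 5), (3, 2), (4, 5), (5, 0), (6, 0)}; count = 6.

For each of the 49 pairs (x, y) ∈ F_7², evaluate f(x, y) mod 7. Record the zeros.
  x = 0: [0↦4, 1↦2, 2↦0, 3↦5, 4↦3, 5↦1, 6↦6]  zeros at y ∈ {2}
  x = 1: [0↦5, 1↦4, 2↦3, 3↦2, 4↦1, 5↦0, 6↦6]  zeros at y ∈ {5}
  x = 2: [0↦3, 1↦3, 2↦3, 3↦3, 4↦3, 5↦3, 6↦3]  zeros at y ∈ ∅
  x = 3: [0↦5, 1↦6, 2↦0, 3↦1, 4↦2, 5↦3, 6↦4]  zeros at y ∈ {2}
  x = 4: [0↦4, 1↦6, 2↦1, 3↦3, 4↦5, 5↦0, 6↦2]  zeros at y ∈ {5}
  x = 5: [0↦0, 1↦3, 2↦6, 3↦2, 4↦5, 5↦1, 6↦4]  zeros at y ∈ {0}
  x = 6: [0↦0, 1↦4, 2↦1, 3↦5, 4↦2, 5↦6, 6↦3]  zeros at y ∈ {0}
Collecting zeros: affine points = {(0, 2), (1, 5), (3, 2), (4, 5), (5, 0), (6, 0)}.
Total count |C(F_7)_aff| = 6.


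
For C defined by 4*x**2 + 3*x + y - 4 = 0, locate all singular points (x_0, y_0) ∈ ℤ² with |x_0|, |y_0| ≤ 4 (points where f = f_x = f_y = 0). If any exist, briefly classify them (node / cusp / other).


No singular points in the scanned grid; C is smooth there.

Compute partial derivatives:
  f_x = 8*x + 3.
  f_y = 1.
f_y = 1 is a nonzero constant, so f_y never vanishes: no point (x, y) can satisfy f = f_x = f_y = 0. In particular no (x, y) ∈ {−4, ..., 4}² is singular; the curve is smooth.


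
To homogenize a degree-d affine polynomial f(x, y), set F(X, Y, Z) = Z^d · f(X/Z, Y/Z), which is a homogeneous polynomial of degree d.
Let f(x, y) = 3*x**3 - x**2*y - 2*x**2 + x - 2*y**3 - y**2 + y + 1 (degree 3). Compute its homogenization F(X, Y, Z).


F(X, Y, Z) = 3*X**3 - X**2*Y - 2*X**2*Z + X*Z**2 - 2*Y**3 - Y**2*Z + Y*Z**2 + Z**3

deg(f) = 3.
Substitute x = X/Z, y = Y/Z into f, then multiply by Z^3.
  monomial 3·x^3·y^0 ↦ 3·X^3·Y^0·Z^0.
  monomial -1·x^2·y^1 ↦ -1·X^2·Y^1·Z^0.
  monomial -2·x^2·y^0 ↦ -2·X^2·Y^0·Z^1.
  monomial 1·x^1·y^0 ↦ 1·X^1·Y^0·Z^2.
  monomial -2·x^0·y^3 ↦ -2·X^0·Y^3·Z^0.
  monomial -1·x^0·y^2 ↦ -1·X^0·Y^2·Z^1.
  monomial 1·x^0·y^1 ↦ 1·X^0·Y^1·Z^2.
  monomial 1·x^0·y^0 ↦ 1·X^0·Y^0·Z^3.
Collecting: F(X, Y, Z) = 3*X**3 - X**2*Y - 2*X**2*Z + X*Z**2 - 2*Y**3 - Y**2*Z + Y*Z**2 + Z**3.


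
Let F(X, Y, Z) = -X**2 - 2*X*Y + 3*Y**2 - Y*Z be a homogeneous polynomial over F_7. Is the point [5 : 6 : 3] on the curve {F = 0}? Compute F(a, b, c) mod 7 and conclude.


F(5,6,3) ≡ 5 (mod 7); P is NOT on the curve.

Evaluate F(5, 6, 3) term-by-term (mod 7).
  -X**2 ↦ -1·25·1·1 = -25
  -2*X*Y ↦ -2·5·6·1 = -60
  3*Y**2 ↦ 3·1·36·1 = 108
  -Y*Z ↦ -1·1·6·3 = -18
Sum: F(5, 6, 3) = (-25) + (-60) + (108) + (-18) = 5.
Reducing mod 7: 5 ≡ 5 (mod 7).
Since F(a, b, c) ≡ 5 ≠ 0 (mod 7), P does NOT lie on the curve.


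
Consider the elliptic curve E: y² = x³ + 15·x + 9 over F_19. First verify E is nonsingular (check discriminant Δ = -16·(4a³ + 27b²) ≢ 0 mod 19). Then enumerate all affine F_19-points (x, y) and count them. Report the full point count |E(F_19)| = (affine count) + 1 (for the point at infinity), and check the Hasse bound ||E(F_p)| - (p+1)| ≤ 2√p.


Affine points = {(0, 3), (0, 16), (1, 5), (1, 14), (2, 3), (2, 16), (3, 9), (3, 10), (4, 0), (5, 0), (6, 7), (6, 12), (7, 1), (7, 18), (10, 0), (11, 2), (11, 17), (12, 6), (12, 13), (13, 8), (13, 11), (17, 3), (17, 16)}; affine count = 23; |E(F_19)| = 24.

Discriminant check: Δ ∝ 4a³ + 27b² = 4·15³ + 27·9² = 4·3375 + 27·81 ≡ 12 (mod 19). Nonzero ⇒ E is nonsingular.
For each x ∈ F_19, compute rhs = x³ + 15·x + 9 mod 19, then count y ∈ F_19 with y² ≡ rhs.
  x = 0: rhs = 9, matching y values: 3, 16 (2 points).
  x = 1: rhs = 6, matching y values: 5, 14 (2 points).
  x = 2: rhs = 9, matching y values: 3, 16 (2 points).
  x = 3: rhs = 5, matching y values: 9, 10 (2 points).
  x = 4: rhs = 0, matching y values: 0 (1 points).
  x = 5: rhs = 0, matching y values: 0 (1 points).
  x = 6: rhs = 11, matching y values: 7, 12 (2 points).
  x = 7: rhs = 1, matching y values: 1, 18 (2 points).
  x = 8: rhs = 14, matching y values: none (0 points).
  x = 9: rhs = 18, matching y values: none (0 points).
  x = 10: rhs = 0, matching y values: 0 (1 points).
  x = 11: rhs = 4, matching y values: 2, 17 (2 points).
  x = 12: rhs = 17, matching y values: 6, 13 (2 points).
  x = 13: rhs = 7, matching y values: 8, 11 (2 points).
  x = 14: rhs = 18, matching y values: none (0 points).
  x = 15: rhs = 18, matching y values: none (0 points).
  x = 16: rhs = 13, matching y values: none (0 points).
  x = 17: rhs = 9, matching y values: 3, 16 (2 points).
  x = 18: rhs = 12, matching y values: none (0 points).
Total affine count: 23.
Full point count |E(F_19)| = 23 + 1 = 24.
Hasse bound: |24 − (19+1)| = |4| = 4 ≤ 2√19 ≈ 8.7178 ✓.


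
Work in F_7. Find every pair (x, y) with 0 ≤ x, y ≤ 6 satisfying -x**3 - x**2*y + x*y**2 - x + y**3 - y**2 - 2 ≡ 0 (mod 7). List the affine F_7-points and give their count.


Affine F_7-points: {(0, 5), (1, 4), (2, 1), (3, 3), (3, 4), (3, 5), (4, 0), (6, 0), (6, 4), (6, 5)}; count = 10.

For each of the 49 pairs (x, y) ∈ F_7², evaluate f(x, y) mod 7. Record the zeros.
  x = 0: [0↦5, 1↦5, 2↦2, 3↦2, 4↦4, 5↦0, 6↦3]  zeros at y ∈ {5}
  x = 1: [0↦3, 1↦3, 2↦2, 3↦6, 4↦0, 5↦4, 6↦3]  zeros at y ∈ {4}
  x = 2: [0↦2, 1↦0, 2↦6, 3↦5, 4↦3, 5↦6, 6↦6]  zeros at y ∈ {1}
  x = 3: [0↦3, 1↦4, 2↦1, 3↦0, 4↦0, 5↦0, 6↦6]  zeros at y ∈ {3, 4, 5}
  x = 4: [0↦0, 1↦2, 2↦2, 3↦6, 4↦6, 5↦1, 6↦4]  zeros at y ∈ {0}
  x = 5: [0↦1, 1↦2, 2↦3, 3↦3, 4↦1, 5↦3, 6↦1]  zeros at y ∈ ∅
  x = 6: [0↦0, 1↦5, 2↦5, 3↦6, 4↦0, 5↦0, 6↦5]  zeros at y ∈ {0, 4, 5}
Collecting zeros: affine points = {(0, 5), (1, 4), (2, 1), (3, 3), (3, 4), (3, 5), (4, 0), (6, 0), (6, 4), (6, 5)}.
Total count |C(F_7)_aff| = 10.


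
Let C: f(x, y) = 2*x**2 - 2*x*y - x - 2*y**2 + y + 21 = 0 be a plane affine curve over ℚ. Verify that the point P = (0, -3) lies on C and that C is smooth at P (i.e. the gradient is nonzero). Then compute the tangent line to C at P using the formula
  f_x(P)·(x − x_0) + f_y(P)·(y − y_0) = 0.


Tangent line at P: 5*x + 13*y + 39 = 0.

Step 1: f(0, -3) = 0, so P lies on C.
Step 2: partial derivatives
  f_x(x, y) = 4*x - 2*y - 1, f_y(x, y) = -2*x - 4*y + 1.
  f_x(P) = 5, f_y(P) = 13 (gradient nonzero, so P is smooth).
Step 3: tangent line at P: 5·(x − 0) + 13·(y − -3) = 0.
Expanding: 5*x + 13*y + 39 = 0.


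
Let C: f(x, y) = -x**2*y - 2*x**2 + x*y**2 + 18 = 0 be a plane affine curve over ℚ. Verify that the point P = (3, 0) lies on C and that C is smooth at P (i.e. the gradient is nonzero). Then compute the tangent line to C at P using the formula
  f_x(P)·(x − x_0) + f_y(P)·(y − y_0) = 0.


Tangent line at P: -12*x - 9*y + 36 = 0.

Step 1: f(3, 0) = 0, so P lies on C.
Step 2: partial derivatives
  f_x(x, y) = -2*x*y - 4*x + y**2, f_y(x, y) = -x**2 + 2*x*y.
  f_x(P) = -12, f_y(P) = -9 (gradient nonzero, so P is smooth).
Step 3: tangent line at P: -12·(x − 3) + -9·(y − 0) = 0.
Expanding: -12*x - 9*y + 36 = 0.


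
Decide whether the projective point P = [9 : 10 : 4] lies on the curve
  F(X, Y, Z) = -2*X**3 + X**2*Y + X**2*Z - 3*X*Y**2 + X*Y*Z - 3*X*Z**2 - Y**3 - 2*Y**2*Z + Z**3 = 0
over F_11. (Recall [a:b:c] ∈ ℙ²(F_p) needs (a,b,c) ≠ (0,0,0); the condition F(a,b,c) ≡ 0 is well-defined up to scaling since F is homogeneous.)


F(9,10,4) ≡ 8 (mod 11); P is NOT on the curve.

Evaluate F(9, 10, 4) term-by-term (mod 11).
  -2*X**3 ↦ -2·729·1·1 = -1458
  X**2*Y ↦ 1·81·10·1 = 810
  X**2*Z ↦ 1·81·1·4 = 324
  -3*X*Y**2 ↦ -3·9·100·1 = -2700
  X*Y*Z ↦ 1·9·10·4 = 360
  -3*X*Z**2 ↦ -3·9·1·16 = -432
  -Y**3 ↦ -1·1·1000·1 = -1000
  -2*Y**2*Z ↦ -2·1·100·4 = -800
  Z**3 ↦ 1·1·1·64 = 64
Sum: F(9, 10, 4) = (-1458) + (810) + (324) + (-2700) + (360) + (-432) + (-1000) + (-800) + (64) = -4832.
Reducing mod 11: -4832 ≡ 8 (mod 11).
Since F(a, b, c) ≡ 8 ≠ 0 (mod 11), P does NOT lie on the curve.


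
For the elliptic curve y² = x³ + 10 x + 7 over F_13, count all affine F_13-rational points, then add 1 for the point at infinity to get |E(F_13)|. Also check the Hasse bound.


Affine points = {(2, 3), (2, 10), (3, 5), (3, 8), (5, 0), (6, 6), (6, 7), (7, 2), (7, 11), (8, 1), (8, 12), (12, 3), (12, 10)}; affine count = 13; |E(F_13)| = 14.

Discriminant check: Δ ∝ 4a³ + 27b² = 4·10³ + 27·7² = 4·1000 + 27·49 ≡ 6 (mod 13). Nonzero ⇒ E is nonsingular.
For each x ∈ F_13, compute rhs = x³ + 10·x + 7 mod 13, then count y ∈ F_13 with y² ≡ rhs.
  x = 0: rhs = 7, matching y values: none (0 points).
  x = 1: rhs = 5, matching y values: none (0 points).
  x = 2: rhs = 9, matching y values: 3, 10 (2 points).
  x = 3: rhs = 12, matching y values: 5, 8 (2 points).
  x = 4: rhs = 7, matching y values: none (0 points).
  x = 5: rhs = 0, matching y values: 0 (1 points).
  x = 6: rhs = 10, matching y values: 6, 7 (2 points).
  x = 7: rhs = 4, matching y values: 2, 11 (2 points).
  x = 8: rhs = 1, matching y values: 1, 12 (2 points).
  x = 9: rhs = 7, matching y values: none (0 points).
  x = 10: rhs = 2, matching y values: none (0 points).
  x = 11: rhs = 5, matching y values: none (0 points).
  x = 12: rhs = 9, matching y values: 3, 10 (2 points).
Total affine count: 13.
Full point count |E(F_13)| = 13 + 1 = 14.
Hasse bound: |14 − (13+1)| = |0| = 0 ≤ 2√13 ≈ 7.2111 ✓.


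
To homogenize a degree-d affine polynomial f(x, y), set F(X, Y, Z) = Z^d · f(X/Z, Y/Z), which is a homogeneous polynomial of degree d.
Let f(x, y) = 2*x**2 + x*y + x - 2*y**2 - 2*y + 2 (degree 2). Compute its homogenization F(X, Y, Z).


F(X, Y, Z) = 2*X**2 + X*Y + X*Z - 2*Y**2 - 2*Y*Z + 2*Z**2

deg(f) = 2.
Substitute x = X/Z, y = Y/Z into f, then multiply by Z^2.
  monomial 2·x^2·y^0 ↦ 2·X^2·Y^0·Z^0.
  monomial 1·x^1·y^1 ↦ 1·X^1·Y^1·Z^0.
  monomial 1·x^1·y^0 ↦ 1·X^1·Y^0·Z^1.
  monomial -2·x^0·y^2 ↦ -2·X^0·Y^2·Z^0.
  monomial -2·x^0·y^1 ↦ -2·X^0·Y^1·Z^1.
  monomial 2·x^0·y^0 ↦ 2·X^0·Y^0·Z^2.
Collecting: F(X, Y, Z) = 2*X**2 + X*Y + X*Z - 2*Y**2 - 2*Y*Z + 2*Z**2.


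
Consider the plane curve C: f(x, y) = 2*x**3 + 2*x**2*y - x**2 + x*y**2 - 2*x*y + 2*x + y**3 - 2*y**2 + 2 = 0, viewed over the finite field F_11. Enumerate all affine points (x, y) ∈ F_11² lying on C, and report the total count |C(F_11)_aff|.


Affine F_11-points: {(0, 3), (0, 5), (4, 10), (6, 5), (7, 4), (8, 9), (9, 0), (9, 7), (9, 8), (10, 10)}; count = 10.

For each of the 121 pairs (x, y) ∈ F_11², evaluate f(x, y) mod 11. Record the zeros.
  x = 0: [0↦2, 1↦1, 2↦2, 3↦0, 4↦1, 5↦0, 6↦3, 7↦5, 8↦1, 9↦8, 10↦10]  zeros at y ∈ {3, 5}
  x = 1: [0↦5, 1↦5, 2↦9, 3↦1, 4↦9, 5↦6, 6↦9, 7↦2, 8↦2, 9↦4, 10↦3]  zeros at y ∈ ∅
  x = 2: [0↦7, 1↦1, 2↦1, 3↦2, 4↦10, 5↦9, 6↦5, 7↦4, 8↦1, 9↦2, 10↦2]  zeros at y ∈ ∅
  x = 3: [0↦9, 1↦1, 2↦1, 3↦4, 4↦5, 5↦10, 6↦3, 7↦1, 8↦10, 9↦3, 10↦8]  zeros at y ∈ ∅
  x = 4: [0↦1, 1↦6, 2↦10, 3↦8, 4↦6, 5↦10, 6↦4, 7↦5, 8↦8, 9↦8, 10↦0]  zeros at y ∈ {10}
  x = 5: [0↦6, 1↦6, 2↦7, 3↦4, 4↦3, 5↦10, 6↦9, 7↦6, 8↦7, 9↦7, 10↦1]  zeros at y ∈ ∅
  x = 6: [0↦3, 1↦2, 2↦4, 3↦4, 4↦8, 5↦0, 6↦8, 7↦5, 8↦8, 9↦1, 10↦1]  zeros at y ∈ {5}
  x = 7: [0↦4, 1↦6, 2↦2, 3↦9, 4↦0, 5↦3, 6↦2, 7↦3, 8↦1, 9↦2, 10↦1]  zeros at y ∈ {4}
  x = 8: [0↦10, 1↦8, 2↦2, 3↦9, 4↦2, 5↦9, 6↦3, 7↦1, 8↦9, 9↦0, 10↦2]  zeros at y ∈ {9}
  x = 9: [0↦0, 1↦9, 2↦5, 3↦5, 4↦4, 5↦8, 6↦1, 7↦0, 8↦0, 9↦7, 10↦5]  zeros at y ∈ {0, 7, 8}
  x = 10: [0↦8, 1↦10, 2↦1, 3↦9, 4↦7, 5↦1, 6↦8, 7↦1, 8↦8, 9↦2, 10↦0]  zeros at y ∈ {10}
Collecting zeros: affine points = {(0, 3), (0, 5), (4, 10), (6, 5), (7, 4), (8, 9), (9, 0), (9, 7), (9, 8), (10, 10)}.
Total count |C(F_11)_aff| = 10.


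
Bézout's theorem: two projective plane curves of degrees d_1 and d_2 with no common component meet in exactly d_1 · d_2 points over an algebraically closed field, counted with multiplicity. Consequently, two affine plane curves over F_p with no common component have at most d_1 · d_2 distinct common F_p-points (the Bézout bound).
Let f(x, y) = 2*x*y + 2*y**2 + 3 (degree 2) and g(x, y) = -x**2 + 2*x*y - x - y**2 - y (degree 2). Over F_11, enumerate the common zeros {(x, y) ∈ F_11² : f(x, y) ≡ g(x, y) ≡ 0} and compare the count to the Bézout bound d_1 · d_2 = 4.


Common zeros: {(8, 10)}; count = 1; Bézout bound = 4.

deg(f) = 2, deg(g) = 2, so Bézout bound = 4.
Scan x ∈ F_11. For each x, list the y ∈ F_11 with f(x, y) ≡ 0 and those with g(x, y) ≡ 0 (mod 11); the common zeros in that column are the intersection.
  x = 0: f ≡ 0 at y ∈ {2, 9}; g ≡ 0 at y ∈ {0, 10}; common: ∅.
  x = 1: f ≡ 0 at y ∈ ∅; g ≡ 0 at y ∈ {5, 7}; common: ∅.
  x = 2: f ≡ 0 at y ∈ {3, 6}; g ≡ 0 at y ∈ ∅; common: ∅.
  x = 3: f ≡ 0 at y ∈ {1, 7}; g ≡ 0 at y ∈ ∅; common: ∅.
  x = 4: f ≡ 0 at y ∈ ∅; g ≡ 0 at y ∈ ∅; common: ∅.
  x = 5: f ≡ 0 at y ∈ ∅; g ≡ 0 at y ∈ {1, 8}; common: ∅.
  x = 6: f ≡ 0 at y ∈ ∅; g ≡ 0 at y ∈ ∅; common: ∅.
  x = 7: f ≡ 0 at y ∈ ∅; g ≡ 0 at y ∈ {1}; common: ∅.
  x = 8: f ≡ 0 at y ∈ {4, 10}; g ≡ 0 at y ∈ {5, 10}; common: {10}.
  x = 9: f ≡ 0 at y ∈ {5, 8}; g ≡ 0 at y ∈ ∅; common: ∅.
  x = 10: f ≡ 0 at y ∈ ∅; g ≡ 0 at y ∈ {0, 8}; common: ∅.
Collecting: common zeros = {(8, 10)}, so the count is 1.
Comparison with the Bézout bound: 1 ≤ 4 = deg(f)·deg(g), as expected for curves with no common component (the affine F_11-count falls short of the bound because intersections may lie at infinity, over extension fields, or carry multiplicity).


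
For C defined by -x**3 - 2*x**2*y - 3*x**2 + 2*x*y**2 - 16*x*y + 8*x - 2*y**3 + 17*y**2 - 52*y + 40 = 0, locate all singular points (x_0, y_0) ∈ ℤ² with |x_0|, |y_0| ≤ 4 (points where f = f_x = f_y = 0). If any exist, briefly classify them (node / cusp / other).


Singular points: {(-2, 2)}; classification: node.

Compute partial derivatives:
  f_x = -3*x**2 - 4*x*y - 6*x + 2*y**2 - 16*y + 8.
  f_y = -2*x**2 + 4*x*y - 16*x - 6*y**2 + 34*y - 52.
Scan x_0 ∈ {−4, ..., 4}. For each x_0, f_y(x_0, y) is a polynomial in y; find its integer roots y ∈ {−4, ..., 4}, then test f_x and f at those candidates.
  x = -4: f_y(-4, y) = -6*y**2 + 18*y - 20; no integer root y with |y| ≤ 4.
  x = -3: f_y(-3, y) = -6*y**2 + 22*y - 22; no integer root y with |y| ≤ 4.
  x = -2: f_y(-2, y) = -6*y**2 + 26*y - 28; vanishes at y ∈ {2}. (-2, 2): f_x = 0, f = 0 — SINGULAR.
  x = -1: f_y(-1, y) = -6*y**2 + 30*y - 38; no integer root y with |y| ≤ 4.
  x = 0: f_y(0, y) = -6*y**2 + 34*y - 52; no integer root y with |y| ≤ 4.
  x = 1: f_y(1, y) = -6*y**2 + 38*y - 70; no integer root y with |y| ≤ 4.
  x = 2: f_y(2, y) = -6*y**2 + 42*y - 92; no integer root y with |y| ≤ 4.
  x = 3: f_y(3, y) = -6*y**2 + 46*y - 118; no integer root y with |y| ≤ 4.
  x = 4: f_y(4, y) = -6*y**2 + 50*y - 148; no integer root y with |y| ≤ 4.
Only singular point on the grid: (-2, 2).
Classify: substitute x = -2 + u, y = 2 + v and expand: f = -u**3 - 2*u**2*v - u**2 + 2*u*v**2 - 2*v**3 + v**2.
No constant or linear terms (consistent with a singular point). Quadratic part: -u**2 + v**2. Cubic part: -u**3 - 2*u**2*v + 2*u*v**2 - 2*v**3.
The quadratic part v**2 - u**2 = (v − u)(v + u) splits into two distinct linear factors, so there are two distinct tangent lines y − 2 = ±(x − -2) — this is a node (ordinary double point).
Classification: node.


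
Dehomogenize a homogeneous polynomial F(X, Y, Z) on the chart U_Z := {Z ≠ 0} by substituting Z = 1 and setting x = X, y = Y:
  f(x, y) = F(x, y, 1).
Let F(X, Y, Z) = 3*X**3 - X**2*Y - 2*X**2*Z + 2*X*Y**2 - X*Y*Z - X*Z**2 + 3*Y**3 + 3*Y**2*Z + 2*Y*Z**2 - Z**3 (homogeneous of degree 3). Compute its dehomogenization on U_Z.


f(x, y) = 3*x**3 - x**2*y - 2*x**2 + 2*x*y**2 - x*y - x + 3*y**3 + 3*y**2 + 2*y - 1

On U_Z we set Z = 1. Each monomial c·X^i·Y^j·Z^k in F becomes c·x^i·y^j·1^k = c·x^i·y^j.
Substituting Z = 1: F(X, Y, 1) = 3*x**3 - x**2*y - 2*x**2 + 2*x*y**2 - x*y - x + 3*y**3 + 3*y**2 + 2*y - 1.
Note: deg(f) ≤ deg(F) = 3; strict inequality happens when F is divisible by Z (lost terms).


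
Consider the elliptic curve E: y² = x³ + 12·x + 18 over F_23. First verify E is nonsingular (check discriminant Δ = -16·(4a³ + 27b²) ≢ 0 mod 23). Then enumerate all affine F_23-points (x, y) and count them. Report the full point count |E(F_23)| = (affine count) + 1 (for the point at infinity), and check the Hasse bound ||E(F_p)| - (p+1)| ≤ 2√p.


Affine points = {(0, 8), (0, 15), (1, 10), (1, 13), (2, 2), (2, 21), (3, 9), (3, 14), (7, 10), (7, 13), (9, 2), (9, 21), (11, 3), (11, 20), (12, 2), (12, 21), (13, 5), (13, 18), (14, 3), (14, 20), (15, 10), (15, 13), (17, 11), (17, 12), (20, 1), (20, 22), (21, 3), (21, 20)}; affine count = 28; |E(F_23)| = 29.

Discriminant check: Δ ∝ 4a³ + 27b² = 4·12³ + 27·18² = 4·1728 + 27·324 ≡ 20 (mod 23). Nonzero ⇒ E is nonsingular.
For each x ∈ F_23, compute rhs = x³ + 12·x + 18 mod 23, then count y ∈ F_23 with y² ≡ rhs.
  x = 0: rhs = 18, matching y values: 8, 15 (2 points).
  x = 1: rhs = 8, matching y values: 10, 13 (2 points).
  x = 2: rhs = 4, matching y values: 2, 21 (2 points).
  x = 3: rhs = 12, matching y values: 9, 14 (2 points).
  x = 4: rhs = 15, matching y values: none (0 points).
  x = 5: rhs = 19, matching y values: none (0 points).
  x = 6: rhs = 7, matching y values: none (0 points).
  x = 7: rhs = 8, matching y values: 10, 13 (2 points).
  x = 8: rhs = 5, matching y values: none (0 points).
  x = 9: rhs = 4, matching y values: 2, 21 (2 points).
  x = 10: rhs = 11, matching y values: none (0 points).
  x = 11: rhs = 9, matching y values: 3, 20 (2 points).
  x = 12: rhs = 4, matching y values: 2, 21 (2 points).
  x = 13: rhs = 2, matching y values: 5, 18 (2 points).
  x = 14: rhs = 9, matching y values: 3, 20 (2 points).
  x = 15: rhs = 8, matching y values: 10, 13 (2 points).
  x = 16: rhs = 5, matching y values: none (0 points).
  x = 17: rhs = 6, matching y values: 11, 12 (2 points).
  x = 18: rhs = 17, matching y values: none (0 points).
  x = 19: rhs = 21, matching y values: none (0 points).
  x = 20: rhs = 1, matching y values: 1, 22 (2 points).
  x = 21: rhs = 9, matching y values: 3, 20 (2 points).
  x = 22: rhs = 5, matching y values: none (0 points).
Total affine count: 28.
Full point count |E(F_23)| = 28 + 1 = 29.
Hasse bound: |29 − (23+1)| = |5| = 5 ≤ 2√23 ≈ 9.5917 ✓.


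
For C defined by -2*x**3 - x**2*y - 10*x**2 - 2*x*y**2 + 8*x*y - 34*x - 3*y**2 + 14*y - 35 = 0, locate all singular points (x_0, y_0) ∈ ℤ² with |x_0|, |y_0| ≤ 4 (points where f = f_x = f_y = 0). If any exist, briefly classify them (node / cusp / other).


Singular points: {(-2, 3)}; classification: node.

Compute partial derivatives:
  f_x = -6*x**2 - 2*x*y - 20*x - 2*y**2 + 8*y - 34.
  f_y = -x**2 - 4*x*y + 8*x - 6*y + 14.
Scan x_0 ∈ {−4, ..., 4}. For each x_0, f_y(x_0, y) is a polynomial in y; find its integer roots y ∈ {−4, ..., 4}, then test f_x and f at those candidates.
  x = -4: f_y(-4, y) = 10*y - 34; no integer root y with |y| ≤ 4.
  x = -3: f_y(-3, y) = 6*y - 19; no integer root y with |y| ≤ 4.
  x = -2: f_y(-2, y) = 2*y - 6; vanishes at y ∈ {3}. (-2, 3): f_x = 0, f = 0 — SINGULAR.
  x = -1: f_y(-1, y) = 5 - 2*y; no integer root y with |y| ≤ 4.
  x = 0: f_y(0, y) = 14 - 6*y; no integer root y with |y| ≤ 4.
  x = 1: f_y(1, y) = 21 - 10*y; no integer root y with |y| ≤ 4.
  x = 2: f_y(2, y) = 26 - 14*y; no integer root y with |y| ≤ 4.
  x = 3: f_y(3, y) = 29 - 18*y; no integer root y with |y| ≤ 4.
  x = 4: f_y(4, y) = 30 - 22*y; no integer root y with |y| ≤ 4.
Only singular point on the grid: (-2, 3).
Classify: substitute x = -2 + u, y = 3 + v and expand: f = -2*u**3 - u**2*v - u**2 - 2*u*v**2 + v**2.
No constant or linear terms (consistent with a singular point). Quadratic part: -u**2 + v**2. Cubic part: -2*u**3 - u**2*v - 2*u*v**2.
The quadratic part v**2 - u**2 = (v − u)(v + u) splits into two distinct linear factors, so there are two distinct tangent lines y − 3 = ±(x − -2) — this is a node (ordinary double point).
Classification: node.


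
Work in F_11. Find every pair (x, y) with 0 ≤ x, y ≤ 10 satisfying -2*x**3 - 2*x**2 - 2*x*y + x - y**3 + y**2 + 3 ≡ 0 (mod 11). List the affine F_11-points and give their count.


Affine F_11-points: {(1, 0), (1, 5), (1, 7), (2, 7), (3, 0), (4, 10), (6, 0), (7, 7), (8, 2), (9, 8), (10, 5)}; count = 11.

For each of the 121 pairs (x, y) ∈ F_11², evaluate f(x, y) mod 11. Record the zeros.
  x = 0: [0↦3, 1↦3, 2↦10, 3↦7, 4↦10, 5↦2, 6↦10, 7↦6, 8↦6, 9↦4, 10↦5]  zeros at y ∈ ∅
  x = 1: [0↦0, 1↦9, 2↦3, 3↦9, 4↦10, 5↦0, 6↦6, 7↦0, 8↦9, 9↦5, 10↦4]  zeros at y ∈ {0, 5, 7}
  x = 2: [0↦3, 1↦10, 2↦2, 3↦6, 4↦5, 5↦4, 6↦8, 7↦0, 8↦7, 9↦1, 10↦9]  zeros at y ∈ {7}
  x = 3: [0↦0, 1↦5, 2↦6, 3↦8, 4↦5, 5↦2, 6↦4, 7↦5, 8↦10, 9↦2, 10↦8]  zeros at y ∈ {0}
  x = 4: [0↦1, 1↦4, 2↦3, 3↦3, 4↦9, 5↦4, 6↦4, 7↦3, 8↦6, 9↦7, 10↦0]  zeros at y ∈ {10}
  x = 5: [0↦5, 1↦6, 2↦3, 3↦1, 4↦5, 5↦9, 6↦7, 7↦4, 8↦5, 9↦4, 10↦6]  zeros at y ∈ ∅
  x = 6: [0↦0, 1↦10, 2↦5, 3↦1, 4↦3, 5↦5, 6↦1, 7↦7, 8↦6, 9↦3, 10↦3]  zeros at y ∈ {0}
  x = 7: [0↦7, 1↦4, 2↦8, 3↦2, 4↦2, 5↦2, 6↦7, 7↦0, 8↦8, 9↦3, 10↦1]  zeros at y ∈ {7}
  x = 8: [0↦3, 1↦9, 2↦0, 3↦3, 4↦1, 5↦10, 6↦2, 7↦4, 8↦10, 9↦3, 10↦10]  zeros at y ∈ {2}
  x = 9: [0↦9, 1↦2, 2↦2, 3↦3, 4↦10, 5↦6, 6↦7, 7↦7, 8↦0, 9↦2, 10↦7]  zeros at y ∈ {8}
  x = 10: [0↦2, 1↦4, 2↦2, 3↦1, 4↦6, 5↦0, 6↦10, 7↦8, 8↦10, 9↦10, 10↦2]  zeros at y ∈ {5}
Collecting zeros: affine points = {(1, 0), (1, 5), (1, 7), (2, 7), (3, 0), (4, 10), (6, 0), (7, 7), (8, 2), (9, 8), (10, 5)}.
Total count |C(F_11)_aff| = 11.


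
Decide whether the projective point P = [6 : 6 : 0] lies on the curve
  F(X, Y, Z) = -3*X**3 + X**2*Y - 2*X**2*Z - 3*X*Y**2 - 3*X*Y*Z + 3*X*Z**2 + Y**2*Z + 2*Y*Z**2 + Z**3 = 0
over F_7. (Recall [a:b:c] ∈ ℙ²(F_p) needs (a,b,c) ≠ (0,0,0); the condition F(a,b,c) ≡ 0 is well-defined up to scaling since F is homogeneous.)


F(6,6,0) ≡ 5 (mod 7); P is NOT on the curve.

Evaluate F(6, 6, 0) term-by-term (mod 7).
  -3*X**3 ↦ -3·216·1·1 = -648
  X**2*Y ↦ 1·36·6·1 = 216
  -2*X**2*Z ↦ -2·36·1·0 = 0
  -3*X*Y**2 ↦ -3·6·36·1 = -648
  -3*X*Y*Z ↦ -3·6·6·0 = 0
  3*X*Z**2 ↦ 3·6·1·0 = 0
  Y**2*Z ↦ 1·1·36·0 = 0
  2*Y*Z**2 ↦ 2·1·6·0 = 0
  Z**3 ↦ 1·1·1·0 = 0
Sum: F(6, 6, 0) = (-648) + (216) + (0) + (-648) + (0) + (0) + (0) + (0) + (0) = -1080.
Reducing mod 7: -1080 ≡ 5 (mod 7).
Since F(a, b, c) ≡ 5 ≠ 0 (mod 7), P does NOT lie on the curve.


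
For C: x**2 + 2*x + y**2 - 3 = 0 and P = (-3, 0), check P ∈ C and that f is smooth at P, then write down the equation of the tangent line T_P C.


Tangent line at P: -4*x - 12 = 0.

Step 1: f(-3, 0) = 0, so P lies on C.
Step 2: partial derivatives
  f_x(x, y) = 2*x + 2, f_y(x, y) = 2*y.
  f_x(P) = -4, f_y(P) = 0 (gradient nonzero, so P is smooth).
Step 3: tangent line at P: -4·(x − -3) + 0·(y − 0) = 0.
Expanding: -4*x - 12 = 0.


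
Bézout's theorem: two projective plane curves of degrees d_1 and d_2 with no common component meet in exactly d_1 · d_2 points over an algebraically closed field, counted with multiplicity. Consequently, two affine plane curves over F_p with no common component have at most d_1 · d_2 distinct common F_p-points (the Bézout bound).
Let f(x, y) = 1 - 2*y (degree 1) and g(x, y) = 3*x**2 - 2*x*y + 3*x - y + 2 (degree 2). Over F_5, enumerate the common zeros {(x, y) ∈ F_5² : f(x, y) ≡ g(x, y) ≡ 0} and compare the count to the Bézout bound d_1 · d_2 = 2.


Common zeros: {(2, 3), (4, 3)}; count = 2; Bézout bound = 2.

deg(f) = 1, deg(g) = 2, so Bézout bound = 2.
Scan x ∈ F_5. For each x, list the y ∈ F_5 with f(x, y) ≡ 0 and those with g(x, y) ≡ 0 (mod 5); the common zeros in that column are the intersection.
  x = 0: f ≡ 0 at y ∈ {3}; g ≡ 0 at y ∈ {2}; common: ∅.
  x = 1: f ≡ 0 at y ∈ {3}; g ≡ 0 at y ∈ {1}; common: ∅.
  x = 2: f ≡ 0 at y ∈ {3}; g ≡ 0 at y ∈ {0, 1, 2, 3, 4}; common: {3}.
  x = 3: f ≡ 0 at y ∈ {3}; g ≡ 0 at y ∈ {4}; common: ∅.
  x = 4: f ≡ 0 at y ∈ {3}; g ≡ 0 at y ∈ {3}; common: {3}.
Collecting: common zeros = {(2, 3), (4, 3)}, so the count is 2.
Comparison with the Bézout bound: 2 ≤ 2 = deg(f)·deg(g), as expected for curves with no common component (the bound is attained).


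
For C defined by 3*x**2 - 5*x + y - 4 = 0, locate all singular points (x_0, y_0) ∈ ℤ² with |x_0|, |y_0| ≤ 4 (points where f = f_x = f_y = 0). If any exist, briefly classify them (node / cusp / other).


No singular points in the scanned grid; C is smooth there.

Compute partial derivatives:
  f_x = 6*x - 5.
  f_y = 1.
f_y = 1 is a nonzero constant, so f_y never vanishes: no point (x, y) can satisfy f = f_x = f_y = 0. In particular no (x, y) ∈ {−4, ..., 4}² is singular; the curve is smooth.


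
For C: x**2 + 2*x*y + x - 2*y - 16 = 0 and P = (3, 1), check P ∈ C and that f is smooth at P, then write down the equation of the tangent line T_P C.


Tangent line at P: 9*x + 4*y - 31 = 0.

Step 1: f(3, 1) = 0, so P lies on C.
Step 2: partial derivatives
  f_x(x, y) = 2*x + 2*y + 1, f_y(x, y) = 2*x - 2.
  f_x(P) = 9, f_y(P) = 4 (gradient nonzero, so P is smooth).
Step 3: tangent line at P: 9·(x − 3) + 4·(y − 1) = 0.
Expanding: 9*x + 4*y - 31 = 0.


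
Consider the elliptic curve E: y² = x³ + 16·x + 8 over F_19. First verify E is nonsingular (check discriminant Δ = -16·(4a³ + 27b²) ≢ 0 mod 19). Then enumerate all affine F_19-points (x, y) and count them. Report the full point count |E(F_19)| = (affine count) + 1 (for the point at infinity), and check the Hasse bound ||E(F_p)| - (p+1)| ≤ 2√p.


Affine points = {(1, 5), (1, 14), (3, 8), (3, 11), (5, 2), (5, 17), (6, 4), (6, 15), (7, 8), (7, 11), (9, 8), (9, 11), (10, 3), (10, 16), (12, 3), (12, 16), (13, 0), (16, 3), (16, 16), (17, 5), (17, 14)}; affine count = 21; |E(F_19)| = 22.

Discriminant check: Δ ∝ 4a³ + 27b² = 4·16³ + 27·8² = 4·4096 + 27·64 ≡ 5 (mod 19). Nonzero ⇒ E is nonsingular.
For each x ∈ F_19, compute rhs = x³ + 16·x + 8 mod 19, then count y ∈ F_19 with y² ≡ rhs.
  x = 0: rhs = 8, matching y values: none (0 points).
  x = 1: rhs = 6, matching y values: 5, 14 (2 points).
  x = 2: rhs = 10, matching y values: none (0 points).
  x = 3: rhs = 7, matching y values: 8, 11 (2 points).
  x = 4: rhs = 3, matching y values: none (0 points).
  x = 5: rhs = 4, matching y values: 2, 17 (2 points).
  x = 6: rhs = 16, matching y values: 4, 15 (2 points).
  x = 7: rhs = 7, matching y values: 8, 11 (2 points).
  x = 8: rhs = 2, matching y values: none (0 points).
  x = 9: rhs = 7, matching y values: 8, 11 (2 points).
  x = 10: rhs = 9, matching y values: 3, 16 (2 points).
  x = 11: rhs = 14, matching y values: none (0 points).
  x = 12: rhs = 9, matching y values: 3, 16 (2 points).
  x = 13: rhs = 0, matching y values: 0 (1 points).
  x = 14: rhs = 12, matching y values: none (0 points).
  x = 15: rhs = 13, matching y values: none (0 points).
  x = 16: rhs = 9, matching y values: 3, 16 (2 points).
  x = 17: rhs = 6, matching y values: 5, 14 (2 points).
  x = 18: rhs = 10, matching y values: none (0 points).
Total affine count: 21.
Full point count |E(F_19)| = 21 + 1 = 22.
Hasse bound: |22 − (19+1)| = |2| = 2 ≤ 2√19 ≈ 8.7178 ✓.


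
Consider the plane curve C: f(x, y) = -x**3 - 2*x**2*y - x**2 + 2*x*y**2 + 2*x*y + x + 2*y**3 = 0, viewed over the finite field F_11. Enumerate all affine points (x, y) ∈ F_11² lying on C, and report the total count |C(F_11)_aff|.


Affine F_11-points: {(0, 0), (3, 0), (3, 4), (4, 3), (5, 3), (5, 6), (5, 8), (6, 3), (6, 10), (7, 0), (9, 2)}; count = 11.

For each of the 121 pairs (x, y) ∈ F_11², evaluate f(x, y) mod 11. Record the zeros.
  x = 0: [0↦0, 1↦2, 2↦5, 3↦10, 4↦7, 5↦8, 6↦3, 7↦4, 8↦1, 9↦6, 10↦9]  zeros at y ∈ {0}
  x = 1: [0↦10, 1↦3, 2↦1, 3↦5, 4↦5, 5↦2, 6↦8, 7↦2, 8↦7, 9↦2, 10↦10]  zeros at y ∈ ∅
  x = 2: [0↦1, 1↦3, 2↦3, 3↦2, 4↦1, 5↦1, 6↦3, 7↦8, 8↦6, 9↦9, 10↦7]  zeros at y ∈ ∅
  x = 3: [0↦0, 1↦7, 2↦5, 3↦6, 4↦0, 5↦10, 6↦4, 7↦5, 8↦3, 9↦10, 10↦5]  zeros at y ∈ {0, 4}
  x = 4: [0↦1, 1↦9, 2↦1, 3↦0, 4↦7, 5↦1, 6↦5, 7↦9, 8↦3, 9↦10, 10↦9]  zeros at y ∈ {3}
  x = 5: [0↦9, 1↦3, 2↦7, 3↦0, 4↦5, 5↦1, 6↦0, 7↦3, 8↦0, 9↦3, 10↦2]  zeros at y ∈ {3, 6, 8}
  x = 6: [0↦7, 1↦5, 2↦6, 3↦0, 4↦10, 5↦4, 6↦5, 7↦3, 8↦10, 9↦5, 10↦0]  zeros at y ∈ {3, 10}
  x = 7: [0↦0, 1↦9, 2↦3, 3↦5, 4↦5, 5↦4, 6↦3, 7↦3, 8↦5, 9↦10, 10↦8]  zeros at y ∈ {0}
  x = 8: [0↦4, 1↦9, 2↦3, 3↦9, 4↦6, 5↦6, 6↦10, 7↦8, 8↦1, 9↦1, 10↦9]  zeros at y ∈ ∅
  x = 9: [0↦2, 1↦10, 2↦0, 3↦6, 4↦7, 5↦4, 6↦9, 7↦1, 8↦3, 9↦5, 10↦8]  zeros at y ∈ {2}
  x = 10: [0↦10, 1↦6, 2↦10, 3↦1, 4↦2, 5↦3, 6↦5, 7↦9, 8↦5, 9↦5, 10↦10]  zeros at y ∈ ∅
Collecting zeros: affine points = {(0, 0), (3, 0), (3, 4), (4, 3), (5, 3), (5, 6), (5, 8), (6, 3), (6, 10), (7, 0), (9, 2)}.
Total count |C(F_11)_aff| = 11.


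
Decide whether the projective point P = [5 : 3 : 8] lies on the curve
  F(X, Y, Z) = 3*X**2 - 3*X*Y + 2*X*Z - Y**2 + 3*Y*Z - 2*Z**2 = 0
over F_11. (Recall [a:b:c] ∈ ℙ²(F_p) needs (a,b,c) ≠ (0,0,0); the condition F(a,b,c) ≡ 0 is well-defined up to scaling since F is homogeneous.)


F(5,3,8) ≡ 1 (mod 11); P is NOT on the curve.

Evaluate F(5, 3, 8) term-by-term (mod 11).
  3*X**2 ↦ 3·25·1·1 = 75
  -3*X*Y ↦ -3·5·3·1 = -45
  2*X*Z ↦ 2·5·1·8 = 80
  -Y**2 ↦ -1·1·9·1 = -9
  3*Y*Z ↦ 3·1·3·8 = 72
  -2*Z**2 ↦ -2·1·1·64 = -128
Sum: F(5, 3, 8) = (75) + (-45) + (80) + (-9) + (72) + (-128) = 45.
Reducing mod 11: 45 ≡ 1 (mod 11).
Since F(a, b, c) ≡ 1 ≠ 0 (mod 11), P does NOT lie on the curve.


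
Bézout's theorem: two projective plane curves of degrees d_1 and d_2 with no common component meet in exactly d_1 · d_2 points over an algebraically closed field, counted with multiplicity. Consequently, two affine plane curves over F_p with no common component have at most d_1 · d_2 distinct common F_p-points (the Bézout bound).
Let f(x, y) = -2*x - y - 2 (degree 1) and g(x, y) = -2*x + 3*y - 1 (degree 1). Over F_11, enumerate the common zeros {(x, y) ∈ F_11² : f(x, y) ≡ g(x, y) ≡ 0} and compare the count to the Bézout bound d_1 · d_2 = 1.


Common zeros: {(6, 8)}; count = 1; Bézout bound = 1.

deg(f) = 1, deg(g) = 1, so Bézout bound = 1.
Scan x ∈ F_11. For each x, list the y ∈ F_11 with f(x, y) ≡ 0 and those with g(x, y) ≡ 0 (mod 11); the common zeros in that column are the intersection.
  x = 0: f ≡ 0 at y ∈ {9}; g ≡ 0 at y ∈ {4}; common: ∅.
  x = 1: f ≡ 0 at y ∈ {7}; g ≡ 0 at y ∈ {1}; common: ∅.
  x = 2: f ≡ 0 at y ∈ {5}; g ≡ 0 at y ∈ {9}; common: ∅.
  x = 3: f ≡ 0 at y ∈ {3}; g ≡ 0 at y ∈ {6}; common: ∅.
  x = 4: f ≡ 0 at y ∈ {1}; g ≡ 0 at y ∈ {3}; common: ∅.
  x = 5: f ≡ 0 at y ∈ {10}; g ≡ 0 at y ∈ {0}; common: ∅.
  x = 6: f ≡ 0 at y ∈ {8}; g ≡ 0 at y ∈ {8}; common: {8}.
  x = 7: f ≡ 0 at y ∈ {6}; g ≡ 0 at y ∈ {5}; common: ∅.
  x = 8: f ≡ 0 at y ∈ {4}; g ≡ 0 at y ∈ {2}; common: ∅.
  x = 9: f ≡ 0 at y ∈ {2}; g ≡ 0 at y ∈ {10}; common: ∅.
  x = 10: f ≡ 0 at y ∈ {0}; g ≡ 0 at y ∈ {7}; common: ∅.
Collecting: common zeros = {(6, 8)}, so the count is 1.
Comparison with the Bézout bound: 1 ≤ 1 = deg(f)·deg(g), as expected for curves with no common component (the bound is attained).


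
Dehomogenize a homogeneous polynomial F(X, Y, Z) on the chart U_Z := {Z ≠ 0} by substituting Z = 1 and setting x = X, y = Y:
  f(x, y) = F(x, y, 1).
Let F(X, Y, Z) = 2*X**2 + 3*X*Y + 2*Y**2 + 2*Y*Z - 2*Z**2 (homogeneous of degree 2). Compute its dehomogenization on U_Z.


f(x, y) = 2*x**2 + 3*x*y + 2*y**2 + 2*y - 2

On U_Z we set Z = 1. Each monomial c·X^i·Y^j·Z^k in F becomes c·x^i·y^j·1^k = c·x^i·y^j.
Substituting Z = 1: F(X, Y, 1) = 2*x**2 + 3*x*y + 2*y**2 + 2*y - 2.
Note: deg(f) ≤ deg(F) = 2; strict inequality happens when F is divisible by Z (lost terms).


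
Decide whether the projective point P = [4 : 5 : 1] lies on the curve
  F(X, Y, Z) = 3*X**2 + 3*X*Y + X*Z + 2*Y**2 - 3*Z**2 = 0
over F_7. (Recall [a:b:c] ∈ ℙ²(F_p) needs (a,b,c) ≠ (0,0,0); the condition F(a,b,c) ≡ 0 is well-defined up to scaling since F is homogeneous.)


F(4,5,1) ≡ 5 (mod 7); P is NOT on the curve.

Evaluate F(4, 5, 1) term-by-term (mod 7).
  3*X**2 ↦ 3·16·1·1 = 48
  3*X*Y ↦ 3·4·5·1 = 60
  X*Z ↦ 1·4·1·1 = 4
  2*Y**2 ↦ 2·1·25·1 = 50
  -3*Z**2 ↦ -3·1·1·1 = -3
Sum: F(4, 5, 1) = (48) + (60) + (4) + (50) + (-3) = 159.
Reducing mod 7: 159 ≡ 5 (mod 7).
Since F(a, b, c) ≡ 5 ≠ 0 (mod 7), P does NOT lie on the curve.


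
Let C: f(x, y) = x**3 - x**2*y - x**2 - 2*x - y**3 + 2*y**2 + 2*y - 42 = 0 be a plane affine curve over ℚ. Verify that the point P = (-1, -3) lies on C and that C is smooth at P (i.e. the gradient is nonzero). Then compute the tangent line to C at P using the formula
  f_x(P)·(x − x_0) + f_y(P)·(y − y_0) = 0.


Tangent line at P: -3*x - 38*y - 117 = 0.

Step 1: f(-1, -3) = 0, so P lies on C.
Step 2: partial derivatives
  f_x(x, y) = 3*x**2 - 2*x*y - 2*x - 2, f_y(x, y) = -x**2 - 3*y**2 + 4*y + 2.
  f_x(P) = -3, f_y(P) = -38 (gradient nonzero, so P is smooth).
Step 3: tangent line at P: -3·(x − -1) + -38·(y − -3) = 0.
Expanding: -3*x - 38*y - 117 = 0.


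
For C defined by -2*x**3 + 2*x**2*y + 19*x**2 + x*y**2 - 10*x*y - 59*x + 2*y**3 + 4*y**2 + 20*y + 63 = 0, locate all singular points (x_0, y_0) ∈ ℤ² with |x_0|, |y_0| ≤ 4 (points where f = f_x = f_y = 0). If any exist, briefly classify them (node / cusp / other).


Singular points: {(3, -1)}; classification: node.

Compute partial derivatives:
  f_x = -6*x**2 + 4*x*y + 38*x + y**2 - 10*y - 59.
  f_y = 2*x**2 + 2*x*y - 10*x + 6*y**2 + 8*y + 20.
Scan x_0 ∈ {−4, ..., 4}. For each x_0, f_y(x_0, y) is a polynomial in y; find its integer roots y ∈ {−4, ..., 4}, then test f_x and f at those candidates.
  x = -4: f_y(-4, y) = 6*y**2 + 92; no integer root y with |y| ≤ 4.
  x = -3: f_y(-3, y) = 6*y**2 + 2*y + 68; no integer root y with |y| ≤ 4.
  x = -2: f_y(-2, y) = 6*y**2 + 4*y + 48; no integer root y with |y| ≤ 4.
  x = -1: f_y(-1, y) = 6*y**2 + 6*y + 32; no integer root y with |y| ≤ 4.
  x = 0: f_y(0, y) = 6*y**2 + 8*y + 20; no integer root y with |y| ≤ 4.
  x = 1: f_y(1, y) = 6*y**2 + 10*y + 12; no integer root y with |y| ≤ 4.
  x = 2: f_y(2, y) = 6*y**2 + 12*y + 8; no integer root y with |y| ≤ 4.
  x = 3: f_y(3, y) = 6*y**2 + 14*y + 8; vanishes at y ∈ {-1}. (3, -1): f_x = 0, f = 0 — SINGULAR.
  x = 4: f_y(4, y) = 6*y**2 + 16*y + 12; no integer root y with |y| ≤ 4.
Only singular point on the grid: (3, -1).
Classify: substitute x = 3 + u, y = -1 + v and expand: f = -2*u**3 + 2*u**2*v - u**2 + u*v**2 + 2*v**3 + v**2.
No constant or linear terms (consistent with a singular point). Quadratic part: -u**2 + v**2. Cubic part: -2*u**3 + 2*u**2*v + u*v**2 + 2*v**3.
The quadratic part v**2 - u**2 = (v − u)(v + u) splits into two distinct linear factors, so there are two distinct tangent lines y − -1 = ±(x − 3) — this is a node (ordinary double point).
Classification: node.


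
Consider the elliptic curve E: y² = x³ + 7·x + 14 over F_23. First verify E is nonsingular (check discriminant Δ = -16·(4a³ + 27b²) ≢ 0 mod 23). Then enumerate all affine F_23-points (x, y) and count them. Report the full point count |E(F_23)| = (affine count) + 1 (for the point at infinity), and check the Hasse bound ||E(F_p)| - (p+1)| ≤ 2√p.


Affine points = {(2, 6), (2, 17), (3, 4), (3, 19), (5, 6), (5, 17), (9, 1), (9, 22), (10, 7), (10, 16), (12, 3), (12, 20), (13, 5), (13, 18), (14, 2), (14, 21), (16, 6), (16, 17), (17, 3), (17, 20), (20, 9), (20, 14), (22, 11), (22, 12)}; affine count = 24; |E(F_23)| = 25.

Discriminant check: Δ ∝ 4a³ + 27b² = 4·7³ + 27·14² = 4·343 + 27·196 ≡ 17 (mod 23). Nonzero ⇒ E is nonsingular.
For each x ∈ F_23, compute rhs = x³ + 7·x + 14 mod 23, then count y ∈ F_23 with y² ≡ rhs.
  x = 0: rhs = 14, matching y values: none (0 points).
  x = 1: rhs = 22, matching y values: none (0 points).
  x = 2: rhs = 13, matching y values: 6, 17 (2 points).
  x = 3: rhs = 16, matching y values: 4, 19 (2 points).
  x = 4: rhs = 14, matching y values: none (0 points).
  x = 5: rhs = 13, matching y values: 6, 17 (2 points).
  x = 6: rhs = 19, matching y values: none (0 points).
  x = 7: rhs = 15, matching y values: none (0 points).
  x = 8: rhs = 7, matching y values: none (0 points).
  x = 9: rhs = 1, matching y values: 1, 22 (2 points).
  x = 10: rhs = 3, matching y values: 7, 16 (2 points).
  x = 11: rhs = 19, matching y values: none (0 points).
  x = 12: rhs = 9, matching y values: 3, 20 (2 points).
  x = 13: rhs = 2, matching y values: 5, 18 (2 points).
  x = 14: rhs = 4, matching y values: 2, 21 (2 points).
  x = 15: rhs = 21, matching y values: none (0 points).
  x = 16: rhs = 13, matching y values: 6, 17 (2 points).
  x = 17: rhs = 9, matching y values: 3, 20 (2 points).
  x = 18: rhs = 15, matching y values: none (0 points).
  x = 19: rhs = 14, matching y values: none (0 points).
  x = 20: rhs = 12, matching y values: 9, 14 (2 points).
  x = 21: rhs = 15, matching y values: none (0 points).
  x = 22: rhs = 6, matching y values: 11, 12 (2 points).
Total affine count: 24.
Full point count |E(F_23)| = 24 + 1 = 25.
Hasse bound: |25 − (23+1)| = |1| = 1 ≤ 2√23 ≈ 9.5917 ✓.


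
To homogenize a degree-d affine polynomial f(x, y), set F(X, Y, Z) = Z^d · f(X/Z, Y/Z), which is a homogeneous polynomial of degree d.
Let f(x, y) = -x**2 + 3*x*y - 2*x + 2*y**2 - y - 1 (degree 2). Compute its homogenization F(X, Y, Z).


F(X, Y, Z) = -X**2 + 3*X*Y - 2*X*Z + 2*Y**2 - Y*Z - Z**2

deg(f) = 2.
Substitute x = X/Z, y = Y/Z into f, then multiply by Z^2.
  monomial -1·x^2·y^0 ↦ -1·X^2·Y^0·Z^0.
  monomial 3·x^1·y^1 ↦ 3·X^1·Y^1·Z^0.
  monomial -2·x^1·y^0 ↦ -2·X^1·Y^0·Z^1.
  monomial 2·x^0·y^2 ↦ 2·X^0·Y^2·Z^0.
  monomial -1·x^0·y^1 ↦ -1·X^0·Y^1·Z^1.
  monomial -1·x^0·y^0 ↦ -1·X^0·Y^0·Z^2.
Collecting: F(X, Y, Z) = -X**2 + 3*X*Y - 2*X*Z + 2*Y**2 - Y*Z - Z**2.


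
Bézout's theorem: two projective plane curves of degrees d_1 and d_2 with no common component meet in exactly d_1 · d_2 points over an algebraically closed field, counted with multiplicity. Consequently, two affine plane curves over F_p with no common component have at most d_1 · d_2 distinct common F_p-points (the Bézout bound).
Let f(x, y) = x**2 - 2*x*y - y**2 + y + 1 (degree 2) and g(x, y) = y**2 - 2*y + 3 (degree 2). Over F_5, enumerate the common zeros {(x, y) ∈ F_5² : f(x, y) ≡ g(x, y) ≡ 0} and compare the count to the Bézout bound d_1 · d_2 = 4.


Common zeros: ∅; count = 0; Bézout bound = 4.

deg(f) = 2, deg(g) = 2, so Bézout bound = 4.
Scan x ∈ F_5. For each x, list the y ∈ F_5 with f(x, y) ≡ 0 and those with g(x, y) ≡ 0 (mod 5); the common zeros in that column are the intersection.
  x = 0: f ≡ 0 at y ∈ {3}; g ≡ 0 at y ∈ ∅; common: ∅.
  x = 1: f ≡ 0 at y ∈ {1, 3}; g ≡ 0 at y ∈ ∅; common: ∅.
  x = 2: f ≡ 0 at y ∈ {0, 2}; g ≡ 0 at y ∈ ∅; common: ∅.
  x = 3: f ≡ 0 at y ∈ {0}; g ≡ 0 at y ∈ ∅; common: ∅.
  x = 4: f ≡ 0 at y ∈ ∅; g ≡ 0 at y ∈ ∅; common: ∅.
Collecting: common zeros = ∅, so the count is 0.
Comparison with the Bézout bound: 0 ≤ 4 = deg(f)·deg(g), as expected for curves with no common component (the affine F_5-count falls short of the bound because intersections may lie at infinity, over extension fields, or carry multiplicity).
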